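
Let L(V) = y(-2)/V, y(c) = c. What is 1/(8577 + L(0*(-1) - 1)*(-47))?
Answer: 1/8483 ≈ 0.00011788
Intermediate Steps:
L(V) = -2/V
1/(8577 + L(0*(-1) - 1)*(-47)) = 1/(8577 - 2/(0*(-1) - 1)*(-47)) = 1/(8577 - 2/(0 - 1)*(-47)) = 1/(8577 - 2/(-1)*(-47)) = 1/(8577 - 2*(-1)*(-47)) = 1/(8577 + 2*(-47)) = 1/(8577 - 94) = 1/8483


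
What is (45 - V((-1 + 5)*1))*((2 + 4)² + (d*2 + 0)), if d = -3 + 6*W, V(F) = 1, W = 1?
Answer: 1848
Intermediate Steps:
d = 3 (d = -3 + 6*1 = -3 + 6 = 3)
(45 - V((-1 + 5)*1))*((2 + 4)² + (d*2 + 0)) = (45 - 1*1)*((2 + 4)² + (3*2 + 0)) = (45 - 1)*(6² + (6 + 0)) = 44*(36 + 6) = 44*42 = 1848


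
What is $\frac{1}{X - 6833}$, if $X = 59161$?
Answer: $\frac{1}{52328} \approx 1.911 \cdot 10^{-5}$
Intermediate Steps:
$\frac{1}{X - 6833} = \frac{1}{59161 - 6833} = \frac{1}{52328}$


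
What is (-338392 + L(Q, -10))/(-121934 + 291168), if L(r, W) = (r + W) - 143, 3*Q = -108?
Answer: -338581/169234 ≈ -2.0007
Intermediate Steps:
Q = -36 (Q = (⅓)*(-108) = -36)
L(r, W) = -143 + W + r (L(r, W) = (W + r) - 143 = -143 + W + r)
(-338392 + L(Q, -10))/(-121934 + 291168) = (-338392 + (-143 - 10 - 36))/(-121934 + 291168) = (-338392 - 189)/169234 = -338581*1/169234 = -338581/169234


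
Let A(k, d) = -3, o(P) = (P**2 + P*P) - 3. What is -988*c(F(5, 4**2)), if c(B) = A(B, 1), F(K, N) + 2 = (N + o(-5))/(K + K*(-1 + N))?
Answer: 2964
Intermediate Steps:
o(P) = -3 + 2*P**2 (o(P) = (P**2 + P**2) - 3 = 2*P**2 - 3 = -3 + 2*P**2)
F(K, N) = -2 + (47 + N)/(K + K*(-1 + N)) (F(K, N) = -2 + (N + (-3 + 2*(-5)**2))/(K + K*(-1 + N)) = -2 + (N + (-3 + 2*25))/(K + K*(-1 + N)) = -2 + (N + (-3 + 50))/(K + K*(-1 + N)) = -2 + (N + 47)/(K + K*(-1 + N)) = -2 + (47 + N)/(K + K*(-1 + N)))
c(B) = -3
-988*c(F(5, 4**2)) = -988*(-3) = 2964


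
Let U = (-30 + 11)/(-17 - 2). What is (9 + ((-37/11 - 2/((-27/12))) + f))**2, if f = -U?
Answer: 299209/9801 ≈ 30.528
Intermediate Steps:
U = 1 (U = -19/(-19) = -19*(-1/19) = 1)
f = -1 (f = -1*1 = -1)
(9 + ((-37/11 - 2/((-27/12))) + f))**2 = (9 + ((-37/11 - 2/((-27/12))) - 1))**2 = (9 + ((-37*1/11 - 2/((-27*1/12))) - 1))**2 = (9 + ((-37/11 - 2/(-9/4)) - 1))**2 = (9 + ((-37/11 - 2*(-4/9)) - 1))**2 = (9 + ((-37/11 + 8/9) - 1))**2 = (9 + (-245/99 - 1))**2 = (9 - 344/99)**2 = (547/99)**2 = 299209/9801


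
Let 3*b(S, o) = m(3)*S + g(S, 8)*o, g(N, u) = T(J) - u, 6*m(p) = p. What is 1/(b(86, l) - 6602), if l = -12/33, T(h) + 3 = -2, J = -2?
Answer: -11/72447 ≈ -0.00015184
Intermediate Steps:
m(p) = p/6
T(h) = -5 (T(h) = -3 - 2 = -5)
g(N, u) = -5 - u
l = -4/11 (l = -12*1/33 = -4/11 ≈ -0.36364)
b(S, o) = -13*o/3 + S/6 (b(S, o) = (((1/6)*3)*S + (-5 - 1*8)*o)/3 = (S/2 + (-5 - 8)*o)/3 = (S/2 - 13*o)/3 = -13*o/3 + S/6)
1/(b(86, l) - 6602) = 1/((-13/3*(-4/11) + (1/6)*86) - 6602) = 1/((52/33 + 43/3) - 6602) = 1/(175/11 - 6602) = 1/(-72447/11) = -11/72447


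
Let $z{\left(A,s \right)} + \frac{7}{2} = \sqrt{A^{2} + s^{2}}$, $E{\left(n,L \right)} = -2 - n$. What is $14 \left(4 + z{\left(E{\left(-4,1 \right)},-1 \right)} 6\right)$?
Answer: $-238 + 84 \sqrt{5} \approx -50.17$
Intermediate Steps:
$z{\left(A,s \right)} = - \frac{7}{2} + \sqrt{A^{2} + s^{2}}$
$14 \left(4 + z{\left(E{\left(-4,1 \right)},-1 \right)} 6\right) = 14 \left(4 + \left(- \frac{7}{2} + \sqrt{\left(-2 - -4\right)^{2} + \left(-1\right)^{2}}\right) 6\right) = 14 \left(4 + \left(- \frac{7}{2} + \sqrt{\left(-2 + 4\right)^{2} + 1}\right) 6\right) = 14 \left(4 + \left(- \frac{7}{2} + \sqrt{2^{2} + 1}\right) 6\right) = 14 \left(4 + \left(- \frac{7}{2} + \sqrt{4 + 1}\right) 6\right) = 14 \left(4 + \left(- \frac{7}{2} + \sqrt{5}\right) 6\right) = 14 \left(4 - \left(21 - 6 \sqrt{5}\right)\right) = 14 \left(-17 + 6 \sqrt{5}\right) = -238 + 84 \sqrt{5}$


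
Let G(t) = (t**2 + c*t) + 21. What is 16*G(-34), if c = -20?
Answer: 29712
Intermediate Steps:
G(t) = 21 + t**2 - 20*t (G(t) = (t**2 - 20*t) + 21 = 21 + t**2 - 20*t)
16*G(-34) = 16*(21 + (-34)**2 - 20*(-34)) = 16*(21 + 1156 + 680) = 16*1857 = 29712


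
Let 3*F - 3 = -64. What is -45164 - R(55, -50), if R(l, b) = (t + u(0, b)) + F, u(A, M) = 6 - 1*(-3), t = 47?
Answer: -135599/3 ≈ -45200.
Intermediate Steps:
F = -61/3 (F = 1 + (⅓)*(-64) = 1 - 64/3 = -61/3 ≈ -20.333)
u(A, M) = 9 (u(A, M) = 6 + 3 = 9)
R(l, b) = 107/3 (R(l, b) = (47 + 9) - 61/3 = 56 - 61/3 = 107/3)
-45164 - R(55, -50) = -45164 - 1*107/3 = -45164 - 107/3 = -135599/3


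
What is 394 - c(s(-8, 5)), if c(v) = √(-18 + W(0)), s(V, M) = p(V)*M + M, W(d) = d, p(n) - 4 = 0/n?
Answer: 394 - 3*I*√2 ≈ 394.0 - 4.2426*I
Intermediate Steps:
p(n) = 4 (p(n) = 4 + 0/n = 4 + 0 = 4)
s(V, M) = 5*M (s(V, M) = 4*M + M = 5*M)
c(v) = 3*I*√2 (c(v) = √(-18 + 0) = √(-18) = 3*I*√2)
394 - c(s(-8, 5)) = 394 - 3*I*√2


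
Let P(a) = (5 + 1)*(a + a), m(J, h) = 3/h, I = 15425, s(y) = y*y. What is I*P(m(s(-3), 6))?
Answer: 92550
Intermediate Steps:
s(y) = y²
P(a) = 12*a (P(a) = 6*(2*a) = 12*a)
I*P(m(s(-3), 6)) = 15425*(12*(3/6)) = 15425*(12*(3*(⅙))) = 15425*(12*(½)) = 15425*6 = 92550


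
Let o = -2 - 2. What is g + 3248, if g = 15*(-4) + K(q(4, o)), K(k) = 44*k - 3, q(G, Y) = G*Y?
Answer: 2481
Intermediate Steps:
o = -4
K(k) = -3 + 44*k
g = -767 (g = 15*(-4) + (-3 + 44*(4*(-4))) = -60 + (-3 + 44*(-16)) = -60 + (-3 - 704) = -60 - 707 = -767)
g + 3248 = -767 + 3248 = 2481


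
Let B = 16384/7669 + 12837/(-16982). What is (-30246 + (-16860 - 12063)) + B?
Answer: -7705692443767/130234958 ≈ -59168.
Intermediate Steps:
B = 179786135/130234958 (B = 16384*(1/7669) + 12837*(-1/16982) = 16384/7669 - 12837/16982 = 179786135/130234958 ≈ 1.3805)
(-30246 + (-16860 - 12063)) + B = (-30246 + (-16860 - 12063)) + 179786135/130234958 = (-30246 - 28923) + 179786135/130234958 = -59169 + 179786135/130234958 = -7705692443767/130234958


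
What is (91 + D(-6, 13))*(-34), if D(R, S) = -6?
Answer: -2890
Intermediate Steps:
(91 + D(-6, 13))*(-34) = (91 - 6)*(-34) = 85*(-34) = -2890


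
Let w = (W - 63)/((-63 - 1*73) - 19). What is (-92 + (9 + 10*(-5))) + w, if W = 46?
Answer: -20598/155 ≈ -132.89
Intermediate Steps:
w = 17/155 (w = (46 - 63)/((-63 - 1*73) - 19) = -17/((-63 - 73) - 19) = -17/(-136 - 19) = -17/(-155) = -17*(-1/155) = 17/155 ≈ 0.10968)
(-92 + (9 + 10*(-5))) + w = (-92 + (9 + 10*(-5))) + 17/155 = (-92 + (9 - 50)) + 17/155 = (-92 - 41) + 17/155 = -133 + 17/155 = -20598/155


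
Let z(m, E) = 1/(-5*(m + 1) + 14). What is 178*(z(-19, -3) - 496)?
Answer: -4590887/52 ≈ -88286.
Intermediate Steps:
z(m, E) = 1/(9 - 5*m) (z(m, E) = 1/(-5*(1 + m) + 14) = 1/((-5 - 5*m) + 14) = 1/(9 - 5*m))
178*(z(-19, -3) - 496) = 178*(-1/(-9 + 5*(-19)) - 496) = 178*(-1/(-9 - 95) - 496) = 178*(-1/(-104) - 496) = 178*(-1*(-1/104) - 496) = 178*(1/104 - 496) = 178*(-51583/104) = -4590887/52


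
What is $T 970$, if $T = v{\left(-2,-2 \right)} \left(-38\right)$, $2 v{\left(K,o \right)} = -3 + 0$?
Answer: $55290$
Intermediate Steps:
$v{\left(K,o \right)} = - \frac{3}{2}$ ($v{\left(K,o \right)} = \frac{-3 + 0}{2} = \frac{1}{2} \left(-3\right) = - \frac{3}{2}$)
$T = 57$ ($T = \left(- \frac{3}{2}\right) \left(-38\right) = 57$)
$T 970 = 57 \cdot 970 = 55290$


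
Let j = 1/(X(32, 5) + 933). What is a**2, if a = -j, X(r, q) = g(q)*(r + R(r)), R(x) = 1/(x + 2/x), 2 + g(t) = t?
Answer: 29241/30967200625 ≈ 9.4426e-7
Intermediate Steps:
g(t) = -2 + t
X(r, q) = (-2 + q)*(r + r/(2 + r**2))
j = 171/175975 (j = 1/(32*(-2 + 5)*(3 + 32**2)/(2 + 32**2) + 933) = 1/(32*3*(3 + 1024)/(2 + 1024) + 933) = 1/(32*3*1027/1026 + 933) = 1/(32*(1/1026)*3*1027 + 933) = 1/(16432/171 + 933) = 1/(175975/171) = 171/175975 ≈ 0.00097173)
a = -171/175975 (a = -1*171/175975 = -171/175975 ≈ -0.00097173)
a**2 = (-171/175975)**2 = 29241/30967200625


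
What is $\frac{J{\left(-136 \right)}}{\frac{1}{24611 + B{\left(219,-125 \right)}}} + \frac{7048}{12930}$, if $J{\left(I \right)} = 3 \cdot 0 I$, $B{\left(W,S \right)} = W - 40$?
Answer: $\frac{3524}{6465} \approx 0.54509$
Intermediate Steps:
$B{\left(W,S \right)} = -40 + W$
$J{\left(I \right)} = 0$ ($J{\left(I \right)} = 0 I = 0$)
$\frac{J{\left(-136 \right)}}{\frac{1}{24611 + B{\left(219,-125 \right)}}} + \frac{7048}{12930} = \frac{0}{\frac{1}{24611 + \left(-40 + 219\right)}} + \frac{7048}{12930} = \frac{0}{\frac{1}{24611 + 179}} + 7048 \cdot \frac{1}{12930} = \frac{0}{\frac{1}{24790}} + \frac{3524}{6465} = 0 \frac{1}{\frac{1}{24790}} + \frac{3524}{6465} = 0 \cdot 24790 + \frac{3524}{6465} = 0 + \frac{3524}{6465} = \frac{3524}{6465}$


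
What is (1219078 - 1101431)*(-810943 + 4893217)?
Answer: 480267289278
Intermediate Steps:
(1219078 - 1101431)*(-810943 + 4893217) = 117647*4082274 = 480267289278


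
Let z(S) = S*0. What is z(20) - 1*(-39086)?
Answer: 39086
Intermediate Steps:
z(S) = 0
z(20) - 1*(-39086) = 0 - 1*(-39086) = 0 + 39086 = 39086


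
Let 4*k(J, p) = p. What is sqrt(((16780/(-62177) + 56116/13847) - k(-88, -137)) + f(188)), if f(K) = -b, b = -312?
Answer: sqrt(1037861784895828870457)/1721929838 ≈ 18.709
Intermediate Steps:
k(J, p) = p/4
f(K) = 312 (f(K) = -1*(-312) = 312)
sqrt(((16780/(-62177) + 56116/13847) - k(-88, -137)) + f(188)) = sqrt(((16780/(-62177) + 56116/13847) - (-137)/4) + 312) = sqrt(((16780*(-1/62177) + 56116*(1/13847)) - 1*(-137/4)) + 312) = sqrt(((-16780/62177 + 56116/13847) + 137/4) + 312) = sqrt((3256771872/860964919 + 137/4) + 312) = sqrt(130979281391/3443859676 + 312) = sqrt(1205463500303/3443859676) = sqrt(1037861784895828870457)/1721929838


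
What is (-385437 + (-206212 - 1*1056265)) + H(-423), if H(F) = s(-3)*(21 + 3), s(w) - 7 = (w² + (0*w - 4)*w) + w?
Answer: -1647314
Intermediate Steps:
s(w) = 7 + w² - 3*w (s(w) = 7 + ((w² + (0*w - 4)*w) + w) = 7 + ((w² + (0 - 4)*w) + w) = 7 + ((w² - 4*w) + w) = 7 + (w² - 3*w) = 7 + w² - 3*w)
H(F) = 600 (H(F) = (7 + (-3)² - 3*(-3))*(21 + 3) = (7 + 9 + 9)*24 = 25*24 = 600)
(-385437 + (-206212 - 1*1056265)) + H(-423) = (-385437 + (-206212 - 1*1056265)) + 600 = (-385437 + (-206212 - 1056265)) + 600 = (-385437 - 1262477) + 600 = -1647914 + 600 = -1647314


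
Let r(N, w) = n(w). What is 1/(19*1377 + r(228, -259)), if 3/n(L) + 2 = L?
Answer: 87/2276180 ≈ 3.8222e-5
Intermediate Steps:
n(L) = 3/(-2 + L)
r(N, w) = 3/(-2 + w)
1/(19*1377 + r(228, -259)) = 1/(19*1377 + 3/(-2 - 259)) = 1/(26163 + 3/(-261)) = 1/(26163 + 3*(-1/261)) = 1/(26163 - 1/87) = 1/(2276180/87) = 87/2276180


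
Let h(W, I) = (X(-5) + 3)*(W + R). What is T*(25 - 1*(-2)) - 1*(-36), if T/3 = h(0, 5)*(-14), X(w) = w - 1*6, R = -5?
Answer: -45324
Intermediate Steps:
X(w) = -6 + w (X(w) = w - 6 = -6 + w)
h(W, I) = 40 - 8*W (h(W, I) = ((-6 - 5) + 3)*(W - 5) = (-11 + 3)*(-5 + W) = -8*(-5 + W) = 40 - 8*W)
T = -1680 (T = 3*((40 - 8*0)*(-14)) = 3*((40 + 0)*(-14)) = 3*(40*(-14)) = 3*(-560) = -1680)
T*(25 - 1*(-2)) - 1*(-36) = -1680*(25 - 1*(-2)) - 1*(-36) = -1680*(25 + 2) + 36 = -1680*27 + 36 = -45360 + 36 = -45324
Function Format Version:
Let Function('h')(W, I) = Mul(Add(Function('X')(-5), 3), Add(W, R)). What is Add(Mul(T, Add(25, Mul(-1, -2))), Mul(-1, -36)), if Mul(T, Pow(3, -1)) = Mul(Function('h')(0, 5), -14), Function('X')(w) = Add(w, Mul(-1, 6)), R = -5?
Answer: -45324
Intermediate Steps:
Function('X')(w) = Add(-6, w) (Function('X')(w) = Add(w, -6) = Add(-6, w))
Function('h')(W, I) = Add(40, Mul(-8, W)) (Function('h')(W, I) = Mul(Add(Add(-6, -5), 3), Add(W, -5)) = Mul(Add(-11, 3), Add(-5, W)) = Mul(-8, Add(-5, W)) = Add(40, Mul(-8, W)))
T = -1680 (T = Mul(3, Mul(Add(40, Mul(-8, 0)), -14)) = Mul(3, Mul(Add(40, 0), -14)) = Mul(3, Mul(40, -14)) = Mul(3, -560) = -1680)
Add(Mul(T, Add(25, Mul(-1, -2))), Mul(-1, -36)) = Add(Mul(-1680, Add(25, Mul(-1, -2))), Mul(-1, -36)) = Add(Mul(-1680, Add(25, 2)), 36) = Add(Mul(-1680, 27), 36) = Add(-45360, 36) = -45324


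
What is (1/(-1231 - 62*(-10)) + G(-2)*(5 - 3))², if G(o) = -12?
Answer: 215062225/373321 ≈ 576.08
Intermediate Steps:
(1/(-1231 - 62*(-10)) + G(-2)*(5 - 3))² = (1/(-1231 - 62*(-10)) - 12*(5 - 3))² = (1/(-1231 + 620) - 12*2)² = (1/(-611) - 24)² = (-1/611 - 24)² = (-14665/611)² = 215062225/373321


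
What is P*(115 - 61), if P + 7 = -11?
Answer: -972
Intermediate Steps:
P = -18 (P = -7 - 11 = -18)
P*(115 - 61) = -18*(115 - 61) = -18*54 = -972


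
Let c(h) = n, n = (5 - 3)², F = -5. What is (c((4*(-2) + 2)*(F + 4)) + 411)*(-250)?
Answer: -103750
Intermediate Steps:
n = 4 (n = 2² = 4)
c(h) = 4
(c((4*(-2) + 2)*(F + 4)) + 411)*(-250) = (4 + 411)*(-250) = 415*(-250) = -103750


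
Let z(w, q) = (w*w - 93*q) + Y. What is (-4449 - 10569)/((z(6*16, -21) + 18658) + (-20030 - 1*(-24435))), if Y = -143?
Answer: -5006/11363 ≈ -0.44055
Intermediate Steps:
z(w, q) = -143 + w**2 - 93*q (z(w, q) = (w*w - 93*q) - 143 = (w**2 - 93*q) - 143 = -143 + w**2 - 93*q)
(-4449 - 10569)/((z(6*16, -21) + 18658) + (-20030 - 1*(-24435))) = (-4449 - 10569)/(((-143 + (6*16)**2 - 93*(-21)) + 18658) + (-20030 - 1*(-24435))) = -15018/(((-143 + 96**2 + 1953) + 18658) + (-20030 + 24435)) = -15018/(((-143 + 9216 + 1953) + 18658) + 4405) = -15018/((11026 + 18658) + 4405) = -15018/(29684 + 4405) = -15018/34089 = -15018*1/34089 = -5006/11363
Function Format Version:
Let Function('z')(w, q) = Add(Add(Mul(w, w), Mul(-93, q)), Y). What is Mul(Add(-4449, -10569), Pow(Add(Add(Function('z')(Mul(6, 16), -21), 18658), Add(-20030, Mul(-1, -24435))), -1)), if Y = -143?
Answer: Rational(-5006, 11363) ≈ -0.44055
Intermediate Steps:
Function('z')(w, q) = Add(-143, Pow(w, 2), Mul(-93, q)) (Function('z')(w, q) = Add(Add(Mul(w, w), Mul(-93, q)), -143) = Add(Add(Pow(w, 2), Mul(-93, q)), -143) = Add(-143, Pow(w, 2), Mul(-93, q)))
Mul(Add(-4449, -10569), Pow(Add(Add(Function('z')(Mul(6, 16), -21), 18658), Add(-20030, Mul(-1, -24435))), -1)) = Mul(Add(-4449, -10569), Pow(Add(Add(Add(-143, Pow(Mul(6, 16), 2), Mul(-93, -21)), 18658), Add(-20030, Mul(-1, -24435))), -1)) = Mul(-15018, Pow(Add(Add(Add(-143, Pow(96, 2), 1953), 18658), Add(-20030, 24435)), -1)) = Mul(-15018, Pow(Add(Add(Add(-143, 9216, 1953), 18658), 4405), -1)) = Mul(-15018, Pow(Add(Add(11026, 18658), 4405), -1)) = Mul(-15018, Pow(Add(29684, 4405), -1)) = Mul(-15018, Pow(34089, -1)) = Mul(-15018, Rational(1, 34089)) = Rational(-5006, 11363)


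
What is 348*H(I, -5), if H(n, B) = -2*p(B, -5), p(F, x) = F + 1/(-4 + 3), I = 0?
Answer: 4176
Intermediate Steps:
p(F, x) = -1 + F (p(F, x) = F + 1/(-1) = F - 1 = -1 + F)
H(n, B) = 2 - 2*B (H(n, B) = -2*(-1 + B) = 2 - 2*B)
348*H(I, -5) = 348*(2 - 2*(-5)) = 348*(2 + 10) = 348*12 = 4176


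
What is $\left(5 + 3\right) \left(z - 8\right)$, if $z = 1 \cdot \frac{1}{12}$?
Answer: $- \frac{190}{3} \approx -63.333$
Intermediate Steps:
$z = \frac{1}{12}$ ($z = 1 \cdot \frac{1}{12} = \frac{1}{12} \approx 0.083333$)
$\left(5 + 3\right) \left(z - 8\right) = \left(5 + 3\right) \left(\frac{1}{12} - 8\right) = 8 \left(- \frac{95}{12}\right) = - \frac{190}{3}$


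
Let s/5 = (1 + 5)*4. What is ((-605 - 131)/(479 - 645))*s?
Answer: 44160/83 ≈ 532.05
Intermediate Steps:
s = 120 (s = 5*((1 + 5)*4) = 5*(6*4) = 5*24 = 120)
((-605 - 131)/(479 - 645))*s = ((-605 - 131)/(479 - 645))*120 = -736/(-166)*120 = -736*(-1/166)*120 = (368/83)*120 = 44160/83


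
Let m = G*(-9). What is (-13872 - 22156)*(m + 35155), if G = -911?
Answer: -1561957912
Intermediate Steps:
m = 8199 (m = -911*(-9) = 8199)
(-13872 - 22156)*(m + 35155) = (-13872 - 22156)*(8199 + 35155) = -36028*43354 = -1561957912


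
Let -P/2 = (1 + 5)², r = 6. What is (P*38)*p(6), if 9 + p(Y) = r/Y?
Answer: 21888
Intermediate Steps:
p(Y) = -9 + 6/Y
P = -72 (P = -2*(1 + 5)² = -2*6² = -2*36 = -72)
(P*38)*p(6) = (-72*38)*(-9 + 6/6) = -2736*(-9 + 6*(⅙)) = -2736*(-9 + 1) = -2736*(-8) = 21888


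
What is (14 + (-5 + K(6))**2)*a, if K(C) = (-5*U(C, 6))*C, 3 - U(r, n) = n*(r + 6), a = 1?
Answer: 4264239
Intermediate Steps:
U(r, n) = 3 - n*(6 + r) (U(r, n) = 3 - n*(r + 6) = 3 - n*(6 + r))
K(C) = C*(165 + 30*C) (K(C) = (-5*(3 - 6*6 - 1*6*C))*C = (-5*(3 - 36 - 6*C))*C = (-5*(-33 - 6*C))*C = (165 + 30*C)*C = C*(165 + 30*C))
(14 + (-5 + K(6))**2)*a = (14 + (-5 + 15*6*(11 + 2*6))**2)*1 = (14 + (-5 + 15*6*(11 + 12))**2)*1 = (14 + (-5 + 15*6*23)**2)*1 = (14 + (-5 + 2070)**2)*1 = (14 + 2065**2)*1 = (14 + 4264225)*1 = 4264239*1 = 4264239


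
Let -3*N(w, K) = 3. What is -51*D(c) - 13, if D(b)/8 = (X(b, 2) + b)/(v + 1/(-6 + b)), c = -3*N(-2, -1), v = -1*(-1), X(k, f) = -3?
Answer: -13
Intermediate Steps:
v = 1
N(w, K) = -1 (N(w, K) = -1/3*3 = -1)
c = 3 (c = -3*(-1) = 3)
D(b) = 8*(-3 + b)/(1 + 1/(-6 + b)) (D(b) = 8*((-3 + b)/(1 + 1/(-6 + b))) = 8*(-3 + b)/(1 + 1/(-6 + b)))
-51*D(c) - 13 = -408*(18 + 3**2 - 9*3)/(-5 + 3) - 13 = -408*(18 + 9 - 27)/(-2) - 13 = -408*(-1)*0/2 - 13 = -51*0 - 13 = 0 - 13 = -13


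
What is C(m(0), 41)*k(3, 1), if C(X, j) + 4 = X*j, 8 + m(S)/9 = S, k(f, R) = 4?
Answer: -11824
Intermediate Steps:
m(S) = -72 + 9*S
C(X, j) = -4 + X*j
C(m(0), 41)*k(3, 1) = (-4 + (-72 + 9*0)*41)*4 = (-4 + (-72 + 0)*41)*4 = (-4 - 72*41)*4 = (-4 - 2952)*4 = -2956*4 = -11824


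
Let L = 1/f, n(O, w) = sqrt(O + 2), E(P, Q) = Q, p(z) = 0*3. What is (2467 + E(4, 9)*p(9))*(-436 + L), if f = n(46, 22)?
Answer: -1075612 + 2467*sqrt(3)/12 ≈ -1.0753e+6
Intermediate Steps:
p(z) = 0
n(O, w) = sqrt(2 + O)
f = 4*sqrt(3) (f = sqrt(2 + 46) = sqrt(48) = 4*sqrt(3) ≈ 6.9282)
L = sqrt(3)/12 (L = 1/(4*sqrt(3)) = sqrt(3)/12 ≈ 0.14434)
(2467 + E(4, 9)*p(9))*(-436 + L) = (2467 + 9*0)*(-436 + sqrt(3)/12) = (2467 + 0)*(-436 + sqrt(3)/12) = 2467*(-436 + sqrt(3)/12) = -1075612 + 2467*sqrt(3)/12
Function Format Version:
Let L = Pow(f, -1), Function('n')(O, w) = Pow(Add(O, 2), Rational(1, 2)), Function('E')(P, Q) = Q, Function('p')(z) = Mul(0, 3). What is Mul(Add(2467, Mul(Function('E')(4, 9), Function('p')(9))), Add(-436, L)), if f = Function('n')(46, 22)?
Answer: Add(-1075612, Mul(Rational(2467, 12), Pow(3, Rational(1, 2)))) ≈ -1.0753e+6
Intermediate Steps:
Function('p')(z) = 0
Function('n')(O, w) = Pow(Add(2, O), Rational(1, 2))
f = Mul(4, Pow(3, Rational(1, 2))) (f = Pow(Add(2, 46), Rational(1, 2)) = Pow(48, Rational(1, 2)) = Mul(4, Pow(3, Rational(1, 2))) ≈ 6.9282)
L = Mul(Rational(1, 12), Pow(3, Rational(1, 2))) (L = Pow(Mul(4, Pow(3, Rational(1, 2))), -1) = Mul(Rational(1, 12), Pow(3, Rational(1, 2))) ≈ 0.14434)
Mul(Add(2467, Mul(Function('E')(4, 9), Function('p')(9))), Add(-436, L)) = Mul(Add(2467, Mul(9, 0)), Add(-436, Mul(Rational(1, 12), Pow(3, Rational(1, 2))))) = Mul(Add(2467, 0), Add(-436, Mul(Rational(1, 12), Pow(3, Rational(1, 2))))) = Mul(2467, Add(-436, Mul(Rational(1, 12), Pow(3, Rational(1, 2))))) = Add(-1075612, Mul(Rational(2467, 12), Pow(3, Rational(1, 2))))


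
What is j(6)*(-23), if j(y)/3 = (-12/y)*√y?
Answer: 138*√6 ≈ 338.03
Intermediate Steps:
j(y) = -36/√y (j(y) = 3*((-12/y)*√y) = 3*(-12/√y) = -36/√y)
j(6)*(-23) = -6*√6*(-23) = 138*√6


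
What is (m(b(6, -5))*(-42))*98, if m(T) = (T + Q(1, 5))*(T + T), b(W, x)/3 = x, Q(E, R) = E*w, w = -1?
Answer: -1975680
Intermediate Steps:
Q(E, R) = -E (Q(E, R) = E*(-1) = -E)
b(W, x) = 3*x
m(T) = 2*T*(-1 + T) (m(T) = (T - 1*1)*(T + T) = (T - 1)*(2*T) = (-1 + T)*(2*T) = 2*T*(-1 + T))
(m(b(6, -5))*(-42))*98 = ((2*(3*(-5))*(-1 + 3*(-5)))*(-42))*98 = ((2*(-15)*(-1 - 15))*(-42))*98 = ((2*(-15)*(-16))*(-42))*98 = (480*(-42))*98 = -20160*98 = -1975680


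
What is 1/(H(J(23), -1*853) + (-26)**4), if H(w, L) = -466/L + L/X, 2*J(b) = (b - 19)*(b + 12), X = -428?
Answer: 365084/166835553041 ≈ 2.1883e-6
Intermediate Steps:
J(b) = (-19 + b)*(12 + b)/2 (J(b) = ((b - 19)*(b + 12))/2 = ((-19 + b)*(12 + b))/2 = (-19 + b)*(12 + b)/2)
H(w, L) = -466/L - L/428 (H(w, L) = -466/L + L/(-428) = -466/L + L*(-1/428) = -466/L - L/428)
1/(H(J(23), -1*853) + (-26)**4) = 1/((-466/((-1*853)) - (-1)*853/428) + (-26)**4) = 1/((-466/(-853) - 1/428*(-853)) + 456976) = 1/((-466*(-1/853) + 853/428) + 456976) = 1/((466/853 + 853/428) + 456976) = 1/(927057/365084 + 456976) = 1/(166835553041/365084) = 365084/166835553041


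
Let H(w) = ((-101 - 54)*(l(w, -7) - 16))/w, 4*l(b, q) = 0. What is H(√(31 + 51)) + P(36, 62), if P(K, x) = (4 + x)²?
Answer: 4356 + 1240*√82/41 ≈ 4629.9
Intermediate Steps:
l(b, q) = 0 (l(b, q) = (¼)*0 = 0)
H(w) = 2480/w (H(w) = ((-101 - 54)*(0 - 16))/w = (-155*(-16))/w = 2480/w)
H(√(31 + 51)) + P(36, 62) = 2480/(√(31 + 51)) + (4 + 62)² = 2480/(√82) + 66² = 2480*(√82/82) + 4356 = 1240*√82/41 + 4356 = 4356 + 1240*√82/41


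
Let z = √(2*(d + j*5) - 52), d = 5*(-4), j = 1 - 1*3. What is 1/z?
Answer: -I*√7/28 ≈ -0.094491*I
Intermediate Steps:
j = -2 (j = 1 - 3 = -2)
d = -20
z = 4*I*√7 (z = √(2*(-20 - 2*5) - 52) = √(2*(-20 - 10) - 52) = √(2*(-30) - 52) = √(-60 - 52) = √(-112) = 4*I*√7 ≈ 10.583*I)
1/z = 1/(4*I*√7) = -I*√7/28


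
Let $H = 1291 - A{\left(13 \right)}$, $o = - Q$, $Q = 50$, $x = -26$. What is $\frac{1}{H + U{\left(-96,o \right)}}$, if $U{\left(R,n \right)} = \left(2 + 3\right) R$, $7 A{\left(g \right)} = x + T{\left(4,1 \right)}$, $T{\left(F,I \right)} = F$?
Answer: $\frac{7}{5699} \approx 0.0012283$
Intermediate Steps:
$o = -50$ ($o = \left(-1\right) 50 = -50$)
$A{\left(g \right)} = - \frac{22}{7}$ ($A{\left(g \right)} = \frac{-26 + 4}{7} = \frac{1}{7} \left(-22\right) = - \frac{22}{7}$)
$U{\left(R,n \right)} = 5 R$
$H = \frac{9059}{7}$ ($H = 1291 - - \frac{22}{7} = 1291 + \frac{22}{7} = \frac{9059}{7} \approx 1294.1$)
$\frac{1}{H + U{\left(-96,o \right)}} = \frac{1}{\frac{9059}{7} + 5 \left(-96\right)} = \frac{1}{\frac{9059}{7} - 480} = \frac{1}{\frac{5699}{7}} = \frac{7}{5699}$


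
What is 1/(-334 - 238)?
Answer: -1/572 ≈ -0.0017483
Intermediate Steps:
1/(-334 - 238) = 1/(-572) = -1/572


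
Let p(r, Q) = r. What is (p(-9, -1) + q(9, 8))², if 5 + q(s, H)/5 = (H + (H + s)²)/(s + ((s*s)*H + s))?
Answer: 5527201/5476 ≈ 1009.3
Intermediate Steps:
q(s, H) = -25 + 5*(H + (H + s)²)/(2*s + H*s²) (q(s, H) = -25 + 5*((H + (H + s)²)/(s + ((s*s)*H + s))) = -25 + 5*((H + (H + s)²)/(s + (s²*H + s))) = -25 + 5*((H + (H + s)²)/(s + (H*s² + s))) = -25 + 5*((H + (H + s)²)/(s + (s + H*s²))) = -25 + 5*((H + (H + s)²)/(2*s + H*s²)) = -25 + 5*(H + (H + s)²)/(2*s + H*s²))
(p(-9, -1) + q(9, 8))² = (-9 + 5*(8 + (8 + 9)² - 10*9 - 5*8*9²)/(9*(2 + 8*9)))² = (-9 + 5*(⅑)*(8 + 17² - 90 - 5*8*81)/(2 + 72))² = (-9 + 5*(⅑)*(8 + 289 - 90 - 3240)/74)² = (-9 + 5*(⅑)*(1/74)*(-3033))² = (-9 - 1685/74)² = (-2351/74)² = 5527201/5476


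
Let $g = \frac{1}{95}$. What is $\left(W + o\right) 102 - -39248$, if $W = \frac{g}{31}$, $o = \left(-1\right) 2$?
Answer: $\frac{114984682}{2945} \approx 39044.0$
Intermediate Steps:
$o = -2$
$g = \frac{1}{95} \approx 0.010526$
$W = \frac{1}{2945}$ ($W = \frac{1}{95 \cdot 31} = \frac{1}{95} \cdot \frac{1}{31} = \frac{1}{2945} \approx 0.00033956$)
$\left(W + o\right) 102 - -39248 = \left(\frac{1}{2945} - 2\right) 102 - -39248 = \left(- \frac{5889}{2945}\right) 102 + 39248 = - \frac{600678}{2945} + 39248 = \frac{114984682}{2945}$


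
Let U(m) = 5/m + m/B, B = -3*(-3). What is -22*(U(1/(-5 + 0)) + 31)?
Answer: -5918/45 ≈ -131.51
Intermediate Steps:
B = 9
U(m) = 5/m + m/9
-22*(U(1/(-5 + 0)) + 31) = -22*((5/(1/(-5 + 0)) + 1/(9*(-5 + 0))) + 31) = -22*((5/(1/(-5)) + (1/9)/(-5)) + 31) = -22*((5/(-1/5) + (1/9)*(-1/5)) + 31) = -22*((5*(-5) - 1/45) + 31) = -22*((-25 - 1/45) + 31) = -22*(-1126/45 + 31) = -22*269/45 = -5918/45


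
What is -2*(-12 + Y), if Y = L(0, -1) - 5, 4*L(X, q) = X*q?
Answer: 34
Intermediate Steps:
L(X, q) = X*q/4 (L(X, q) = (X*q)/4 = X*q/4)
Y = -5 (Y = (¼)*0*(-1) - 5 = 0 - 5 = -5)
-2*(-12 + Y) = -2*(-12 - 5) = -2*(-17) = 34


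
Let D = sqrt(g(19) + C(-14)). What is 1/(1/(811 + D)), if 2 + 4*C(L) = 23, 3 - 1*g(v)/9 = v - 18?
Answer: 811 + sqrt(93)/2 ≈ 815.82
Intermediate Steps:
g(v) = 189 - 9*v (g(v) = 27 - 9*(v - 18) = 27 - 9*(-18 + v) = 27 + (162 - 9*v) = 189 - 9*v)
C(L) = 21/4 (C(L) = -1/2 + (1/4)*23 = -1/2 + 23/4 = 21/4)
D = sqrt(93)/2 (D = sqrt((189 - 9*19) + 21/4) = sqrt((189 - 171) + 21/4) = sqrt(18 + 21/4) = sqrt(93/4) = sqrt(93)/2 ≈ 4.8218)
1/(1/(811 + D)) = 1/(1/(811 + sqrt(93)/2)) = 811 + sqrt(93)/2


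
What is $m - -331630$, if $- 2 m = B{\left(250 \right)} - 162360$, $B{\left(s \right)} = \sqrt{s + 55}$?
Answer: $412810 - \frac{\sqrt{305}}{2} \approx 4.128 \cdot 10^{5}$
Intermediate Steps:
$B{\left(s \right)} = \sqrt{55 + s}$
$m = 81180 - \frac{\sqrt{305}}{2}$ ($m = - \frac{\sqrt{55 + 250} - 162360}{2} = - \frac{\sqrt{305} - 162360}{2} = - \frac{-162360 + \sqrt{305}}{2} = 81180 - \frac{\sqrt{305}}{2} \approx 81171.0$)
$m - -331630 = \left(81180 - \frac{\sqrt{305}}{2}\right) - -331630 = \left(81180 - \frac{\sqrt{305}}{2}\right) + 331630 = 412810 - \frac{\sqrt{305}}{2}$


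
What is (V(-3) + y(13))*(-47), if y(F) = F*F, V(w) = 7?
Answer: -8272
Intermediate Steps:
y(F) = F**2
(V(-3) + y(13))*(-47) = (7 + 13**2)*(-47) = (7 + 169)*(-47) = 176*(-47) = -8272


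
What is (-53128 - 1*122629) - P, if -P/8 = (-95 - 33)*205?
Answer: -385677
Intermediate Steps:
P = 209920 (P = -8*(-95 - 33)*205 = -(-1024)*205 = -8*(-26240) = 209920)
(-53128 - 1*122629) - P = (-53128 - 1*122629) - 1*209920 = (-53128 - 122629) - 209920 = -175757 - 209920 = -385677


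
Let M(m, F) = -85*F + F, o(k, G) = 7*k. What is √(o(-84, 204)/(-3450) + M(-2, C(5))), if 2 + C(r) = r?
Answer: I*√3330446/115 ≈ 15.869*I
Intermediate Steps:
C(r) = -2 + r
M(m, F) = -84*F
√(o(-84, 204)/(-3450) + M(-2, C(5))) = √((7*(-84))/(-3450) - 84*(-2 + 5)) = √(-588*(-1/3450) - 84*3) = √(98/575 - 252) = √(-144802/575) = I*√3330446/115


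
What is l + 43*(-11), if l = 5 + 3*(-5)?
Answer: -483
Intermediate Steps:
l = -10 (l = 5 - 15 = -10)
l + 43*(-11) = -10 + 43*(-11) = -10 - 473 = -483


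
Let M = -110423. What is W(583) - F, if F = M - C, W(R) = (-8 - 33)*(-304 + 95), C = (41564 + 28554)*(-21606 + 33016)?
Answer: 800165372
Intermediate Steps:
C = 800046380 (C = 70118*11410 = 800046380)
W(R) = 8569 (W(R) = -41*(-209) = 8569)
F = -800156803 (F = -110423 - 1*800046380 = -110423 - 800046380 = -800156803)
W(583) - F = 8569 - 1*(-800156803) = 8569 + 800156803 = 800165372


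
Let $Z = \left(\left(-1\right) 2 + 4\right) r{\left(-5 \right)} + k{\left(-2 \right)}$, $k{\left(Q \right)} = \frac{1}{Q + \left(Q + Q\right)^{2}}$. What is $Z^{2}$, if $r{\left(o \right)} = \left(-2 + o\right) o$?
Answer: $\frac{962361}{196} \approx 4910.0$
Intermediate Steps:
$r{\left(o \right)} = o \left(-2 + o\right)$
$k{\left(Q \right)} = \frac{1}{Q + 4 Q^{2}}$ ($k{\left(Q \right)} = \frac{1}{Q + \left(2 Q\right)^{2}} = \frac{1}{Q + 4 Q^{2}}$)
$Z = \frac{981}{14}$ ($Z = \left(\left(-1\right) 2 + 4\right) \left(- 5 \left(-2 - 5\right)\right) + \frac{1}{\left(-2\right) \left(1 + 4 \left(-2\right)\right)} = \left(-2 + 4\right) \left(\left(-5\right) \left(-7\right)\right) - \frac{1}{2 \left(1 - 8\right)} = 2 \cdot 35 - \frac{1}{2 \left(-7\right)} = 70 - - \frac{1}{14} = 70 + \frac{1}{14} = \frac{981}{14} \approx 70.071$)
$Z^{2} = \left(\frac{981}{14}\right)^{2} = \frac{962361}{196}$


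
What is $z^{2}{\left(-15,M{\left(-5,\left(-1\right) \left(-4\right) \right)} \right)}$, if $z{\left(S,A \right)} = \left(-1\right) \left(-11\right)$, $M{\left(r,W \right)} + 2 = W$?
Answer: $121$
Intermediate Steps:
$M{\left(r,W \right)} = -2 + W$
$z{\left(S,A \right)} = 11$
$z^{2}{\left(-15,M{\left(-5,\left(-1\right) \left(-4\right) \right)} \right)} = 11^{2} = 121$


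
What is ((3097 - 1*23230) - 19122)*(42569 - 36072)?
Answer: -255039735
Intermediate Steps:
((3097 - 1*23230) - 19122)*(42569 - 36072) = ((3097 - 23230) - 19122)*6497 = (-20133 - 19122)*6497 = -39255*6497 = -255039735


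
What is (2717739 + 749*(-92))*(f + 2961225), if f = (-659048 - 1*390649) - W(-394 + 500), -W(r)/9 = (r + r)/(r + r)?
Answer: 5063338463247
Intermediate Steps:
W(r) = -9 (W(r) = -9*(r + r)/(r + r) = -9*2*r/(2*r) = -9*2*r*1/(2*r) = -9*1 = -9)
f = -1049688 (f = (-659048 - 1*390649) - 1*(-9) = (-659048 - 390649) + 9 = -1049697 + 9 = -1049688)
(2717739 + 749*(-92))*(f + 2961225) = (2717739 + 749*(-92))*(-1049688 + 2961225) = (2717739 - 68908)*1911537 = 2648831*1911537 = 5063338463247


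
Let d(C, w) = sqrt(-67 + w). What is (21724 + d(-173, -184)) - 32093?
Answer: -10369 + I*sqrt(251) ≈ -10369.0 + 15.843*I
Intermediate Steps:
(21724 + d(-173, -184)) - 32093 = (21724 + sqrt(-67 - 184)) - 32093 = (21724 + sqrt(-251)) - 32093 = (21724 + I*sqrt(251)) - 32093 = -10369 + I*sqrt(251)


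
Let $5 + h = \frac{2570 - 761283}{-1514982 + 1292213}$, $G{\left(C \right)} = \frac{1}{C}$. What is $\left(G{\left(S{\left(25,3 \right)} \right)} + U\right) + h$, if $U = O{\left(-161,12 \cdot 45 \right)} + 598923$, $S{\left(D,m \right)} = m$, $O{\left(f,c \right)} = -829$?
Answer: $\frac{399709564231}{668307} \approx 5.9809 \cdot 10^{5}$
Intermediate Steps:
$h = - \frac{355132}{222769}$ ($h = -5 + \frac{2570 - 761283}{-1514982 + 1292213} = -5 - \frac{758713}{-222769} = -5 - - \frac{758713}{222769} = -5 + \frac{758713}{222769} = - \frac{355132}{222769} \approx -1.5942$)
$U = 598094$ ($U = -829 + 598923 = 598094$)
$\left(G{\left(S{\left(25,3 \right)} \right)} + U\right) + h = \left(\frac{1}{3} + 598094\right) - \frac{355132}{222769} = \frac{1794283}{3} - \frac{355132}{222769} = \frac{399709564231}{668307}$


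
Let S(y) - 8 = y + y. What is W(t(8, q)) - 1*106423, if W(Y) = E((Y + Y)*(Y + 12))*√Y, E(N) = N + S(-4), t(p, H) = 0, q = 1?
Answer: -106423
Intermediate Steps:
S(y) = 8 + 2*y (S(y) = 8 + (y + y) = 8 + 2*y)
E(N) = N (E(N) = N + (8 + 2*(-4)) = N + (8 - 8) = N + 0 = N)
W(Y) = 2*Y^(3/2)*(12 + Y) (W(Y) = ((Y + Y)*(Y + 12))*√Y = ((2*Y)*(12 + Y))*√Y = (2*Y*(12 + Y))*√Y = 2*Y^(3/2)*(12 + Y))
W(t(8, q)) - 1*106423 = 2*0^(3/2)*(12 + 0) - 1*106423 = 2*0*12 - 106423 = 0 - 106423 = -106423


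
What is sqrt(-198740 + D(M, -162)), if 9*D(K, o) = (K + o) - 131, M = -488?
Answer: I*sqrt(1789441)/3 ≈ 445.9*I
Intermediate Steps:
D(K, o) = -131/9 + K/9 + o/9 (D(K, o) = ((K + o) - 131)/9 = (-131 + K + o)/9 = -131/9 + K/9 + o/9)
sqrt(-198740 + D(M, -162)) = sqrt(-198740 + (-131/9 + (1/9)*(-488) + (1/9)*(-162))) = sqrt(-198740 + (-131/9 - 488/9 - 18)) = sqrt(-198740 - 781/9) = sqrt(-1789441/9) = I*sqrt(1789441)/3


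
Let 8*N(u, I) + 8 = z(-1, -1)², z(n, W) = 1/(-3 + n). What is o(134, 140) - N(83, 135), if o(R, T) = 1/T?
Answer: 4477/4480 ≈ 0.99933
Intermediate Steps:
N(u, I) = -127/128 (N(u, I) = -1 + (1/(-3 - 1))²/8 = -1 + (1/(-4))²/8 = -1 + (-¼)²/8 = -1 + (⅛)*(1/16) = -1 + 1/128 = -127/128)
o(134, 140) - N(83, 135) = 1/140 - 1*(-127/128) = 1/140 + 127/128 = 4477/4480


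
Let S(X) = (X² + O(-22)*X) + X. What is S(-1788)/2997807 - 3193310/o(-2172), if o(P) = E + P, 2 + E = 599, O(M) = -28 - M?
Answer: 638531755898/314769735 ≈ 2028.6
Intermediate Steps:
E = 597 (E = -2 + 599 = 597)
S(X) = X² - 5*X (S(X) = (X² + (-28 - 1*(-22))*X) + X = (X² + (-28 + 22)*X) + X = (X² - 6*X) + X = X² - 5*X)
o(P) = 597 + P
S(-1788)/2997807 - 3193310/o(-2172) = -1788*(-5 - 1788)/2997807 - 3193310/(597 - 2172) = -1788*(-1793)*(1/2997807) - 3193310/(-1575) = 3205884*(1/2997807) - 3193310*(-1/1575) = 1068628/999269 + 638662/315 = 638531755898/314769735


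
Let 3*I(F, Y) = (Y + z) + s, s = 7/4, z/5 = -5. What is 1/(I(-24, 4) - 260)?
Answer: -12/3197 ≈ -0.0037535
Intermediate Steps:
z = -25 (z = 5*(-5) = -25)
s = 7/4 (s = 7*(¼) = 7/4 ≈ 1.7500)
I(F, Y) = -31/4 + Y/3 (I(F, Y) = ((Y - 25) + 7/4)/3 = ((-25 + Y) + 7/4)/3 = (-93/4 + Y)/3 = -31/4 + Y/3)
1/(I(-24, 4) - 260) = 1/((-31/4 + (⅓)*4) - 260) = 1/((-31/4 + 4/3) - 260) = 1/(-77/12 - 260) = 1/(-3197/12) = -12/3197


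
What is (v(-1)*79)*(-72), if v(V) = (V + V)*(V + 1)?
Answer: 0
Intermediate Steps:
v(V) = 2*V*(1 + V) (v(V) = (2*V)*(1 + V) = 2*V*(1 + V))
(v(-1)*79)*(-72) = ((2*(-1)*(1 - 1))*79)*(-72) = ((2*(-1)*0)*79)*(-72) = (0*79)*(-72) = 0*(-72) = 0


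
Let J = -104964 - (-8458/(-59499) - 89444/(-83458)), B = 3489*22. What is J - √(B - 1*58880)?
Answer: -260611177797404/2482833771 - √17878 ≈ -1.0510e+5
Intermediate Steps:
B = 76758
J = -260611177797404/2482833771 (J = -104964 - (-8458*(-1/59499) - 89444*(-1/83458)) = -104964 - (8458/59499 + 44722/41729) = -104964 - 1*3013858160/2482833771 = -104964 - 3013858160/2482833771 = -260611177797404/2482833771 ≈ -1.0497e+5)
J - √(B - 1*58880) = -260611177797404/2482833771 - √(76758 - 1*58880) = -260611177797404/2482833771 - √(76758 - 58880) = -260611177797404/2482833771 - √17878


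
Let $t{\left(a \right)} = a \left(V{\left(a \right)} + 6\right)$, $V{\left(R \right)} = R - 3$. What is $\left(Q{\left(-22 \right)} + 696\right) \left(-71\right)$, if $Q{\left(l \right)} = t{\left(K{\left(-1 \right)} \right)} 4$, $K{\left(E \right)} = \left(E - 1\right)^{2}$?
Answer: $-57368$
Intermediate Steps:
$K{\left(E \right)} = \left(-1 + E\right)^{2}$
$V{\left(R \right)} = -3 + R$ ($V{\left(R \right)} = R - 3 = -3 + R$)
$t{\left(a \right)} = a \left(3 + a\right)$ ($t{\left(a \right)} = a \left(\left(-3 + a\right) + 6\right) = a \left(3 + a\right)$)
$Q{\left(l \right)} = 112$ ($Q{\left(l \right)} = \left(-1 - 1\right)^{2} \left(3 + \left(-1 - 1\right)^{2}\right) 4 = \left(-2\right)^{2} \left(3 + \left(-2\right)^{2}\right) 4 = 4 \left(3 + 4\right) 4 = 4 \cdot 7 \cdot 4 = 28 \cdot 4 = 112$)
$\left(Q{\left(-22 \right)} + 696\right) \left(-71\right) = \left(112 + 696\right) \left(-71\right) = 808 \left(-71\right) = -57368$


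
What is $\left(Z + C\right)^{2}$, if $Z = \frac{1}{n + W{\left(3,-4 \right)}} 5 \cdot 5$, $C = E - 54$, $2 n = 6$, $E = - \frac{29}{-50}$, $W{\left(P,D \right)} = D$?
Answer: $\frac{15374241}{2500} \approx 6149.7$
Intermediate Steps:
$E = \frac{29}{50}$ ($E = \left(-29\right) \left(- \frac{1}{50}\right) = \frac{29}{50} \approx 0.58$)
$n = 3$ ($n = \frac{1}{2} \cdot 6 = 3$)
$C = - \frac{2671}{50}$ ($C = \frac{29}{50} - 54 = - \frac{2671}{50} \approx -53.42$)
$Z = -25$ ($Z = \frac{1}{3 - 4} \cdot 5 \cdot 5 = \frac{1}{-1} \cdot 5 \cdot 5 = \left(-1\right) 5 \cdot 5 = \left(-5\right) 5 = -25$)
$\left(Z + C\right)^{2} = \left(-25 - \frac{2671}{50}\right)^{2} = \left(- \frac{3921}{50}\right)^{2} = \frac{15374241}{2500}$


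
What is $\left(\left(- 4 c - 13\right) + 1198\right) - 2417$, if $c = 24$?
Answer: $-1328$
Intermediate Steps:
$\left(\left(- 4 c - 13\right) + 1198\right) - 2417 = \left(\left(\left(-4\right) 24 - 13\right) + 1198\right) - 2417 = \left(\left(-96 - 13\right) + 1198\right) - 2417 = \left(-109 + 1198\right) - 2417 = 1089 - 2417 = -1328$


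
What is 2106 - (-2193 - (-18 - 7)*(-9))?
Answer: 4524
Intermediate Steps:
2106 - (-2193 - (-18 - 7)*(-9)) = 2106 - (-2193 - (-25)*(-9)) = 2106 - (-2193 - 1*225) = 2106 - (-2193 - 225) = 2106 - 1*(-2418) = 2106 + 2418 = 4524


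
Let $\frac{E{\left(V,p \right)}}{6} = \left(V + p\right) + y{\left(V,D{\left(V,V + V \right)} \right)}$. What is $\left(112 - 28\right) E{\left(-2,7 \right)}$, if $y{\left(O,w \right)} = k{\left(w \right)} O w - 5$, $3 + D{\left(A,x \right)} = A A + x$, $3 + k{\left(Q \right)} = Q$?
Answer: $-18144$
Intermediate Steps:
$k{\left(Q \right)} = -3 + Q$
$D{\left(A,x \right)} = -3 + x + A^{2}$ ($D{\left(A,x \right)} = -3 + \left(A A + x\right) = -3 + \left(A^{2} + x\right) = -3 + \left(x + A^{2}\right) = -3 + x + A^{2}$)
$y{\left(O,w \right)} = -5 + O w \left(-3 + w\right)$ ($y{\left(O,w \right)} = \left(-3 + w\right) O w - 5 = O \left(-3 + w\right) w - 5 = O w \left(-3 + w\right) - 5 = -5 + O w \left(-3 + w\right)$)
$E{\left(V,p \right)} = -30 + 6 V + 6 p + 6 V \left(-6 + V^{2} + 2 V\right) \left(-3 + V^{2} + 2 V\right)$ ($E{\left(V,p \right)} = 6 \left(\left(V + p\right) + \left(-5 + V \left(-3 + \left(V + V\right) + V^{2}\right) \left(-3 + \left(-3 + \left(V + V\right) + V^{2}\right)\right)\right)\right) = 6 \left(\left(V + p\right) + \left(-5 + V \left(-3 + 2 V + V^{2}\right) \left(-3 + \left(-3 + 2 V + V^{2}\right)\right)\right)\right) = 6 \left(\left(V + p\right) + \left(-5 + V \left(-3 + V^{2} + 2 V\right) \left(-3 + \left(-3 + V^{2} + 2 V\right)\right)\right)\right) = 6 \left(\left(V + p\right) + \left(-5 + V \left(-3 + V^{2} + 2 V\right) \left(-6 + V^{2} + 2 V\right)\right)\right) = 6 \left(\left(V + p\right) + \left(-5 + V \left(-6 + V^{2} + 2 V\right) \left(-3 + V^{2} + 2 V\right)\right)\right) = 6 \left(-5 + V + p + V \left(-6 + V^{2} + 2 V\right) \left(-3 + V^{2} + 2 V\right)\right) = -30 + 6 V + 6 p + 6 V \left(-6 + V^{2} + 2 V\right) \left(-3 + V^{2} + 2 V\right)$)
$\left(112 - 28\right) E{\left(-2,7 \right)} = \left(112 - 28\right) \left(-30 + 6 \left(-2\right) + 6 \cdot 7 + 6 \left(-2\right) \left(-6 + \left(-2\right)^{2} + 2 \left(-2\right)\right) \left(-3 + \left(-2\right)^{2} + 2 \left(-2\right)\right)\right) = 84 \left(-30 - 12 + 42 + 6 \left(-2\right) \left(-6 + 4 - 4\right) \left(-3 + 4 - 4\right)\right) = 84 \left(-30 - 12 + 42 + 6 \left(-2\right) \left(-6\right) \left(-3\right)\right) = 84 \left(-30 - 12 + 42 - 216\right) = 84 \left(-216\right) = -18144$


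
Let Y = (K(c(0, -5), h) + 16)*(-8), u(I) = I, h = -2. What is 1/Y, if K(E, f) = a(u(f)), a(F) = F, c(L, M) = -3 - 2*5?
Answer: -1/112 ≈ -0.0089286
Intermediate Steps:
c(L, M) = -13 (c(L, M) = -3 - 10 = -13)
K(E, f) = f
Y = -112 (Y = (-2 + 16)*(-8) = 14*(-8) = -112)
1/Y = 1/(-112) = -1/112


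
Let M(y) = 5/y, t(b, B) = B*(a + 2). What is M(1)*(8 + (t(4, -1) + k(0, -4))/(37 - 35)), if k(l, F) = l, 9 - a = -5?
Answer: 0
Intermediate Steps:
a = 14 (a = 9 - 1*(-5) = 9 + 5 = 14)
t(b, B) = 16*B (t(b, B) = B*(14 + 2) = B*16 = 16*B)
M(1)*(8 + (t(4, -1) + k(0, -4))/(37 - 35)) = (5/1)*(8 + (16*(-1) + 0)/(37 - 35)) = (5*1)*(8 + (-16 + 0)/2) = 5*(8 - 16*½) = 5*(8 - 8) = 5*0 = 0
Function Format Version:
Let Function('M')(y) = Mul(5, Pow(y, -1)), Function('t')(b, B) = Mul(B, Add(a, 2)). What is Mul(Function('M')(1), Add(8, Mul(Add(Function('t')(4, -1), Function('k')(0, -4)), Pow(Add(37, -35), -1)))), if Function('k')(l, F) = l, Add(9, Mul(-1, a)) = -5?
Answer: 0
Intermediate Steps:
a = 14 (a = Add(9, Mul(-1, -5)) = Add(9, 5) = 14)
Function('t')(b, B) = Mul(16, B) (Function('t')(b, B) = Mul(B, Add(14, 2)) = Mul(B, 16) = Mul(16, B))
Mul(Function('M')(1), Add(8, Mul(Add(Function('t')(4, -1), Function('k')(0, -4)), Pow(Add(37, -35), -1)))) = Mul(Mul(5, Pow(1, -1)), Add(8, Mul(Add(Mul(16, -1), 0), Pow(Add(37, -35), -1)))) = Mul(Mul(5, 1), Add(8, Mul(Add(-16, 0), Pow(2, -1)))) = Mul(5, Add(8, Mul(-16, Rational(1, 2)))) = Mul(5, Add(8, -8)) = Mul(5, 0) = 0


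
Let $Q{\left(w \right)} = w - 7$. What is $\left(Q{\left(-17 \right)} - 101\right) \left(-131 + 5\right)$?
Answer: $15750$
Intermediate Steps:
$Q{\left(w \right)} = -7 + w$
$\left(Q{\left(-17 \right)} - 101\right) \left(-131 + 5\right) = \left(\left(-7 - 17\right) - 101\right) \left(-131 + 5\right) = \left(-24 - 101\right) \left(-126\right) = \left(-125\right) \left(-126\right) = 15750$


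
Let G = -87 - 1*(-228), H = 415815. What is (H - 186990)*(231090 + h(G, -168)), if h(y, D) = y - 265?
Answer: 52850794950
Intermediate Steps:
G = 141 (G = -87 + 228 = 141)
h(y, D) = -265 + y
(H - 186990)*(231090 + h(G, -168)) = (415815 - 186990)*(231090 + (-265 + 141)) = 228825*(231090 - 124) = 228825*230966 = 52850794950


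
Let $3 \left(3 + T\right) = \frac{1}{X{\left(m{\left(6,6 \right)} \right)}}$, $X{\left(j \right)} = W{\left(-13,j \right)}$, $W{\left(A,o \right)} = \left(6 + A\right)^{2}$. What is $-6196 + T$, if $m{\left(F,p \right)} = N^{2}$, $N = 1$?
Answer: $- \frac{911252}{147} \approx -6199.0$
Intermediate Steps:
$m{\left(F,p \right)} = 1$ ($m{\left(F,p \right)} = 1^{2} = 1$)
$X{\left(j \right)} = 49$ ($X{\left(j \right)} = \left(6 - 13\right)^{2} = \left(-7\right)^{2} = 49$)
$T = - \frac{440}{147}$ ($T = -3 + \frac{1}{3 \cdot 49} = -3 + \frac{1}{3} \cdot \frac{1}{49} = -3 + \frac{1}{147} = - \frac{440}{147} \approx -2.9932$)
$-6196 + T = -6196 - \frac{440}{147} = - \frac{911252}{147}$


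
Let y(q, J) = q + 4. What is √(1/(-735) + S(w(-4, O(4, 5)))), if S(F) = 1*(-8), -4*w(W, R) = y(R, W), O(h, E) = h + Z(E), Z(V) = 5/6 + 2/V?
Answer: I*√88215/105 ≈ 2.8287*I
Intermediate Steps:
y(q, J) = 4 + q
Z(V) = ⅚ + 2/V (Z(V) = 5*(⅙) + 2/V = ⅚ + 2/V)
O(h, E) = ⅚ + h + 2/E (O(h, E) = h + (⅚ + 2/E) = ⅚ + h + 2/E)
w(W, R) = -1 - R/4 (w(W, R) = -(4 + R)/4 = -1 - R/4)
S(F) = -8
√(1/(-735) + S(w(-4, O(4, 5)))) = √(1/(-735) - 8) = √(-1/735 - 8) = √(-5881/735) = I*√88215/105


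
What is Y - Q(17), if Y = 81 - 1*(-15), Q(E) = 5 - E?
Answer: 108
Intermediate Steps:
Y = 96 (Y = 81 + 15 = 96)
Y - Q(17) = 96 - (5 - 1*17) = 96 - (5 - 17) = 96 - 1*(-12) = 96 + 12 = 108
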